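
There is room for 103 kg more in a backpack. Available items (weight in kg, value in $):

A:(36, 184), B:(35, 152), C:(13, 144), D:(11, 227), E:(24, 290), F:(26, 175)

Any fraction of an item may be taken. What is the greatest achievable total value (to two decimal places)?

Sort by value per unit weight and fill in that order.
Ratios (sorted): D 20.64, E 12.08, C 11.08, F 6.73, A 5.11, B 4.34
take D (11 @ 227); take E (24 @ 290); take C (13 @ 144); take F (26 @ 175); take 29/36 of A → 148.22. Capacity used 103/103.
Total value = 984.22

984.22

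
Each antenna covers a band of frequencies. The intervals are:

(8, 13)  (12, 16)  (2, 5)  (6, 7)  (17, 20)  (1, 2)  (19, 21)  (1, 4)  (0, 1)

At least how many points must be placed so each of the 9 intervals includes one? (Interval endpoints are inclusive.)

Process intervals by earliest right end; each time one isn't hit yet, stab at its right endpoint.
By right end: [0,1]  [1,2]  [1,4]  [2,5]  [6,7]  [8,13]  [12,16]  [17,20]  [19,21]
[0,1] uncovered → point at 1; [2,5] uncovered → point at 5; [6,7] uncovered → point at 7; [8,13] uncovered → point at 13; [17,20] uncovered → point at 20.
Points: 1, 5, 7, 13, 20 (5 total).

5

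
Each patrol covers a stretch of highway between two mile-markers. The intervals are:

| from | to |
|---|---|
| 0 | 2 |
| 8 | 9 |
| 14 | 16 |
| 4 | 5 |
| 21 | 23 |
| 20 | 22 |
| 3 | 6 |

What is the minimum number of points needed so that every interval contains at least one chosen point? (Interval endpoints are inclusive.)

5

Sort by right endpoint; whenever an interval is uncovered, place a point at its right end.
Sorted: [0,2] [4,5] [3,6] [8,9] [14,16] [20,22] [21,23]
{[0,2]} hit by 2; {[4,5],[3,6]} hit by 5; {[8,9]} hit by 9; {[14,16]} hit by 16; {[20,22],[21,23]} hit by 22.
Points: 2, 5, 9, 16, 22 (5 total).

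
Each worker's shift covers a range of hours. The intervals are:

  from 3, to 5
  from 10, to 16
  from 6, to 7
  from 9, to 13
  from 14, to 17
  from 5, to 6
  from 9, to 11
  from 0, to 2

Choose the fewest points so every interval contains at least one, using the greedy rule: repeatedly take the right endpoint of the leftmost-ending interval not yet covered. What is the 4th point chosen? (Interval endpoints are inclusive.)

11

Process intervals by earliest right end; each time one isn't hit yet, stab at its right endpoint.
By right end: [0,2]  [3,5]  [5,6]  [6,7]  [9,11]  [9,13]  [10,16]  [14,17]
[0,2] uncovered → point at 2; [3,5] uncovered → point at 5; [6,7] uncovered → point at 7; [9,11] uncovered → point at 11; [14,17] uncovered → point at 17.
Points: 2, 5, 7, 11, 17 (5 total).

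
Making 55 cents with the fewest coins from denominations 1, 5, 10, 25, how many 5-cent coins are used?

Greedy: take as many of the largest coin as possible, then repeat with the remainder.
55 − 2×25→5 − 1×5→0
Count of 5: 1

1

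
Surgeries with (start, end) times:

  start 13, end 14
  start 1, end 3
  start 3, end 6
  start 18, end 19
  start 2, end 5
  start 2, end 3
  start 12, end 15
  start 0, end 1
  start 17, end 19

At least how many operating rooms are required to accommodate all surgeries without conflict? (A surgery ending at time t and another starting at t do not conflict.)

3

starts: [0, 1, 2, 2, 3, 12, 13, 17, 18]
ends:   [1, 3, 3, 5, 6, 14, 15, 19, 19]
s0→1 e1→0 s1→1 s2→2 s2→3  — peak 3.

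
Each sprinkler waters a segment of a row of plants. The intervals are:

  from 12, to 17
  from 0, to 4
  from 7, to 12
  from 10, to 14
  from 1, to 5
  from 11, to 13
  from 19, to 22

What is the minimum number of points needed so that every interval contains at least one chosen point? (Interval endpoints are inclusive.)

Sorted: [0,4] [1,5] [7,12] [11,13] [10,14] [12,17] [19,22]
{[0,4],[1,5]} hit by 4; {[7,12],[11,13],[10,14],[12,17]} hit by 12; {[19,22]} hit by 22.
Points: 4, 12, 22 (3 total).

3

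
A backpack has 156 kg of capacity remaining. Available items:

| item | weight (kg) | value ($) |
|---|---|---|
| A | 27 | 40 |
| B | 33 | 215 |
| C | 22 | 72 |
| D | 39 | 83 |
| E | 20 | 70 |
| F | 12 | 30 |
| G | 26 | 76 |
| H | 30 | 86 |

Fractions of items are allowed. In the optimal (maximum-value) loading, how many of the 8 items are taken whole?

6

Order: B (215/33=6.52) > E (70/20=3.50) > C (72/22=3.27) > G (76/26=2.92) > H (86/30=2.87) > F (30/12=2.50) > D (83/39=2.13) > A (40/27=1.48)
Fill: take B (33 @ 215) → take E (20 @ 70) → take C (22 @ 72) → take G (26 @ 76) → take H (30 @ 86) → take F (12 @ 30) → take 13/39 of D → 27.67; 156/156 used.
6 item(s) taken whole; one partial (take 13/39 of D).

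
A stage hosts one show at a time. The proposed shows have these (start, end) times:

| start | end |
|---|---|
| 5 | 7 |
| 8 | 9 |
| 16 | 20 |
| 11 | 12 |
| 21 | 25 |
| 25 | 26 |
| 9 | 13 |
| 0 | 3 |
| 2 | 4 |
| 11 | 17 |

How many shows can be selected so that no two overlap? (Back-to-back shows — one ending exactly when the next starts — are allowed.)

By end time: (0,3), (2,4), (5,7), (8,9), (11,12), (9,13), (11,17), (16,20), (21,25), (25,26).
Pick (0,3); next start ≥ 3 → (5,7); next start ≥ 7 → (8,9); next start ≥ 9 → (11,12); next start ≥ 12 → (16,20); next start ≥ 20 → (21,25); next start ≥ 25 → (25,26).
Selected 7 shows.

7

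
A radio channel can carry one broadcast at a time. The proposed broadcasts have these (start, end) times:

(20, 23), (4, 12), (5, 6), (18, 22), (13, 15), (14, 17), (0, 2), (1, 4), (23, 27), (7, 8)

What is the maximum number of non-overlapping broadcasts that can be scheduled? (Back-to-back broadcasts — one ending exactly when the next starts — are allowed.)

6

Sort by end time and greedily take each interval whose start is ≥ the last chosen end.
By end time: (0,2), (1,4), (5,6), (7,8), (4,12), (13,15), (14,17), (18,22), (20,23), (23,27).
Pick (0,2); next start ≥ 2 → (5,6); next start ≥ 6 → (7,8); next start ≥ 8 → (13,15); next start ≥ 15 → (18,22); next start ≥ 22 → (23,27).
Selected 6 broadcasts.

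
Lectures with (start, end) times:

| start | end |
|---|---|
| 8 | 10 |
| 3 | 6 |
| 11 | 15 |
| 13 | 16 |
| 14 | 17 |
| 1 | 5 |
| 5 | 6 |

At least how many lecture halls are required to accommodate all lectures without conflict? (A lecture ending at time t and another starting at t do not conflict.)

3

Events (time:±→running): 1:+→1 3:+→2 5:-→1 5:+→2 6:-→1 6:-→0 8:+→1 10:-→0 11:+→1 13:+→2 14:+→3 … peak 3.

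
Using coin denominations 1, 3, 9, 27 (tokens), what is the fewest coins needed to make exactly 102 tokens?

6

102 − 3×27→21 − 2×9→3 − 1×3→0
Total coins = 3 + 2 + 1 = 6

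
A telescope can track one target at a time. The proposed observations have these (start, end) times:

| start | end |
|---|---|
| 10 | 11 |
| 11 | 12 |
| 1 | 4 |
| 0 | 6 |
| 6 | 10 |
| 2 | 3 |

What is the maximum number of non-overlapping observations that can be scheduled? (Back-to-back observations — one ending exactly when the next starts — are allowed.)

4

Sort by end time and greedily take each interval whose start is ≥ the last chosen end.
By end time: (2,3), (1,4), (0,6), (6,10), (10,11), (11,12).
Pick (2,3); next start ≥ 3 → (6,10); next start ≥ 10 → (10,11); next start ≥ 11 → (11,12).
Selected 4 observations.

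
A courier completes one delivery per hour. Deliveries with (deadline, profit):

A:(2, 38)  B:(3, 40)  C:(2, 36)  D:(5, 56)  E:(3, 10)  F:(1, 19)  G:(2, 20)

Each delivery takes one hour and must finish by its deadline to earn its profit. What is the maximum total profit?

By profit: D(d5,56), B(d3,40), A(d2,38), C(d2,36), G(d2,20), F(d1,19), E(d3,10)
D→slot 5; B→slot 3; A→slot 2; C→slot 1; G skipped; F skipped; E skipped.
Profit = 36 + 38 + 40 + 56 = 170

170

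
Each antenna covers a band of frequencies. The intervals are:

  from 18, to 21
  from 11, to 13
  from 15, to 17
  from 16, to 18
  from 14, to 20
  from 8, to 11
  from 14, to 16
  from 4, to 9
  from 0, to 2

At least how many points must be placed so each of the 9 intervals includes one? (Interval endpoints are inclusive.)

Sort by right endpoint; whenever an interval is uncovered, place a point at its right end.
Sorted: [0,2] [4,9] [8,11] [11,13] [14,16] [15,17] [16,18] [14,20] [18,21]
{[0,2]} hit by 2; {[4,9],[8,11]} hit by 9; {[11,13]} hit by 13; {[14,16],[15,17],[16,18],[14,20]} hit by 16; {[18,21]} hit by 21.
Points: 2, 9, 13, 16, 21 (5 total).

5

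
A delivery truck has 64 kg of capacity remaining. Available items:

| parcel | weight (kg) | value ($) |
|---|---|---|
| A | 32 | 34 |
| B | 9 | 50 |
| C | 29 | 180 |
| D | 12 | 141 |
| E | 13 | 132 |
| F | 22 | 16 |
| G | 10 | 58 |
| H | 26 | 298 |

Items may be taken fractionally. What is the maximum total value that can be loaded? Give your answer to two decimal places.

651.69

Greedy by value/weight ratio, highest first.
Ratios (sorted): D 11.75, H 11.46, E 10.15, C 6.21, G 5.80, B 5.56, A 1.06, F 0.73
take D (12 @ 141); take H (26 @ 298); take E (13 @ 132); take 13/29 of C → 80.69. Capacity used 64/64.
Total value = 651.69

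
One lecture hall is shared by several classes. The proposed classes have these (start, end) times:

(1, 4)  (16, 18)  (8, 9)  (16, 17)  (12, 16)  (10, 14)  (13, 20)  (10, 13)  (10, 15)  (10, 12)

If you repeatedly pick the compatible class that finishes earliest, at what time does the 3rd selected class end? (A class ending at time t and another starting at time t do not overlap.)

Greedy by earliest finish: after sorting by end time, pick each interval compatible with the last pick.
By end time: (1,4), (8,9), (10,12), (10,13), (10,14), (10,15), (12,16), (16,17), (16,18), (13,20).
Pick (1,4); next start ≥ 4 → (8,9); next start ≥ 9 → (10,12); next start ≥ 12 → (12,16); next start ≥ 16 → (16,17).
Selected: (1,4) (8,9) (10,12) (12,16) (16,17)

12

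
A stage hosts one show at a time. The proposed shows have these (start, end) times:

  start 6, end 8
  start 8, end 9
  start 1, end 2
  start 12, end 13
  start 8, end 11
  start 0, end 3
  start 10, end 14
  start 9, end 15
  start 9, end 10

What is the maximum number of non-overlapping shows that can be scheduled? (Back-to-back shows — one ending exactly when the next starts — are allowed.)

5

By end time: (1,2), (0,3), (6,8), (8,9), (9,10), (8,11), (12,13), (10,14), (9,15).
Pick (1,2); next start ≥ 2 → (6,8); next start ≥ 8 → (8,9); next start ≥ 9 → (9,10); next start ≥ 10 → (12,13).
Selected 5 shows.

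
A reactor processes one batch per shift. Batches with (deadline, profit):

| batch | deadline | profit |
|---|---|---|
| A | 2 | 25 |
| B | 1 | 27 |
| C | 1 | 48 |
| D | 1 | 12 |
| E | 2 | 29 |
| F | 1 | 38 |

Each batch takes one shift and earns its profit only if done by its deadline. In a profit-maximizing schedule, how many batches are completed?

2

Sort by profit descending; place each in the latest free slot ≤ its deadline.
Profit order: C=48 F=38 E=29 B=27 A=25 D=12
Assign: C→slot 1, F skipped, E→slot 2, B skipped, A skipped, D skipped.
Slots: [1:C] [2:E]
2 of 6 scheduled.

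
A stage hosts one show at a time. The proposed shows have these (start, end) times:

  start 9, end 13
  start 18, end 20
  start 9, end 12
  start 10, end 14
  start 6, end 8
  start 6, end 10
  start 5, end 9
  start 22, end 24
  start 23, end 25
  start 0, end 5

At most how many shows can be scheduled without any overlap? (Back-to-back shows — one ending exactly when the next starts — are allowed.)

By end time: (0,5), (6,8), (5,9), (6,10), (9,12), (9,13), (10,14), (18,20), (22,24), (23,25).
Pick (0,5); next start ≥ 5 → (6,8); next start ≥ 8 → (9,12); next start ≥ 12 → (18,20); next start ≥ 20 → (22,24).
Selected 5 shows.

5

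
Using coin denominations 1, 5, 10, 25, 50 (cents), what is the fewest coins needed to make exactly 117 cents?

6

117 − 2×50→17 − 1×10→7 − 1×5→2 − 2×1→0
Total coins = 2 + 1 + 1 + 2 = 6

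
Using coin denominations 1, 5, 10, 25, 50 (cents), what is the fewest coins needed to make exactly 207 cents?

Greedy: take as many of the largest coin as possible, then repeat with the remainder.
207 − 4×50→7 − 1×5→2 − 2×1→0
Total coins = 4 + 1 + 2 = 7

7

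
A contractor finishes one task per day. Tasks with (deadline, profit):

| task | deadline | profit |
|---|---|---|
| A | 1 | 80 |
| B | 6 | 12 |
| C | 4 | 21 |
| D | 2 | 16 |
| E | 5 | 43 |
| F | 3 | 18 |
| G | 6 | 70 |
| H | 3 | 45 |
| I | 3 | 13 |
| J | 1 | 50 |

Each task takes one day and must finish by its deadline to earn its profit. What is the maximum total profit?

Profit order: A=80 G=70 J=50 H=45 E=43 C=21 F=18 D=16 I=13 B=12
Assign: A→slot 1, G→slot 6, J skipped, H→slot 3, E→slot 5, C→slot 4, F→slot 2, D skipped, I skipped, B skipped.
Slots: [1:A] [2:F] [3:H] [4:C] [5:E] [6:G]
Profit = 80 + 18 + 45 + 21 + 43 + 70 = 277

277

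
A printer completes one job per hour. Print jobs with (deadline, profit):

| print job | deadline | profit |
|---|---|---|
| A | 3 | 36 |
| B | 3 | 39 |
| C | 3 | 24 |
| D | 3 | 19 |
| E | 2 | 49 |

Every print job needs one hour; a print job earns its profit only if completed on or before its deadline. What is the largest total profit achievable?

124

Profit order: E=49 B=39 A=36 C=24 D=19
Assign: E→slot 2, B→slot 3, A→slot 1, C skipped, D skipped.
Slots: [1:A] [2:E] [3:B]
Profit = 36 + 49 + 39 = 124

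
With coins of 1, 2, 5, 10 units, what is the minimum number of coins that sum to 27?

Greedy: take as many of the largest coin as possible, then repeat with the remainder.
27 = 2×10 + 1×5 + 1×2
Total coins = 2 + 1 + 1 = 4

4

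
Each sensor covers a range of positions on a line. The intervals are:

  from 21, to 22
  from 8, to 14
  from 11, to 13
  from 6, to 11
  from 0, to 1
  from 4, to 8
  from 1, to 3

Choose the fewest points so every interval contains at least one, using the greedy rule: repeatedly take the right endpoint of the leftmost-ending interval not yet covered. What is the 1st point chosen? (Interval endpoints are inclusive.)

By right end: [0,1]  [1,3]  [4,8]  [6,11]  [11,13]  [8,14]  [21,22]
[0,1] uncovered → point at 1; [4,8] uncovered → point at 8; [11,13] uncovered → point at 13; [21,22] uncovered → point at 22.
Points: 1, 8, 13, 22 (4 total).

1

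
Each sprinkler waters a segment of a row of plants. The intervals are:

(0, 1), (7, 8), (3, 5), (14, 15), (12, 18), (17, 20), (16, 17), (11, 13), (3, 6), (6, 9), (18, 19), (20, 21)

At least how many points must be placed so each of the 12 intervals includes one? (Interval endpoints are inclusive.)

Sort by right endpoint; whenever an interval is uncovered, place a point at its right end.
Sorted: [0,1] [3,5] [3,6] [7,8] [6,9] [11,13] [14,15] [16,17] [12,18] [18,19] [17,20] [20,21]
{[0,1]} hit by 1; {[3,5],[3,6]} hit by 5; {[7,8],[6,9]} hit by 8; {[11,13]} hit by 13; {[14,15]} hit by 15; {[16,17],[12,18]} hit by 17; {[18,19],[17,20]} hit by 19; {[20,21]} hit by 21.
Points: 1, 5, 8, 13, 15, 17, 19, 21 (8 total).

8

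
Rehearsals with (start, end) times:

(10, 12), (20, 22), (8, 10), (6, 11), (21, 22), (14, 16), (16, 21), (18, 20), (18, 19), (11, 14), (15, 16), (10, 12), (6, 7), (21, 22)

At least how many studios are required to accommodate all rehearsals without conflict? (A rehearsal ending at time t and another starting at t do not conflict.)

3

starts: [6, 6, 8, 10, 10, 11, 14, 15, 16, 18, 18, 20, 21, 21]
ends:   [7, 10, 11, 12, 12, 14, 16, 16, 19, 20, 21, 22, 22, 22]
s6→1 s6→2 e7→1 s8→2 e10→1 s10→2 s10→3  — peak 3.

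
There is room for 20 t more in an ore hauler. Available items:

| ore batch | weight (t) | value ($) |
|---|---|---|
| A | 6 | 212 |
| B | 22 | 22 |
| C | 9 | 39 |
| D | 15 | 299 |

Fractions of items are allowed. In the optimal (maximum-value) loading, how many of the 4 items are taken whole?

1

Sort by value per unit weight and fill in that order.
Order: A (212/6=35.33) > D (299/15=19.93) > C (39/9=4.33) > B (22/22=1.00)
Fill: take A (6 @ 212) → take 14/15 of D → 279.07; 20/20 used.
1 item(s) taken whole; one partial (take 14/15 of D).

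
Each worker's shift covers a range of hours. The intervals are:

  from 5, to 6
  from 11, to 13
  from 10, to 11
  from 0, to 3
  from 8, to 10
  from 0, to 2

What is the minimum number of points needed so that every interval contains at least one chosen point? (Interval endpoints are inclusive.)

Process intervals by earliest right end; each time one isn't hit yet, stab at its right endpoint.
By right end: [0,2]  [0,3]  [5,6]  [8,10]  [10,11]  [11,13]
[0,2] uncovered → point at 2; [5,6] uncovered → point at 6; [8,10] uncovered → point at 10; [11,13] uncovered → point at 13.
Points: 2, 6, 10, 13 (4 total).

4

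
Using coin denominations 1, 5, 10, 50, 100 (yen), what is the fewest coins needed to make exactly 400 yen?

Use the largest denomination that fits, subtract, and repeat.
400 = 4×100
Total coins = 4 = 4

4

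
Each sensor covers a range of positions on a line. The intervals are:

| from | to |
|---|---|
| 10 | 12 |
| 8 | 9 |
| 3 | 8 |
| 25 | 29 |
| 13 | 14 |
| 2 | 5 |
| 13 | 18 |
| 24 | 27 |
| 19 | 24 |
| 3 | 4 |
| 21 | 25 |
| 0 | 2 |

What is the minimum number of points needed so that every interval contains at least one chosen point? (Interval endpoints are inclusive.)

7

Process intervals by earliest right end; each time one isn't hit yet, stab at its right endpoint.
Sorted: [0,2] [3,4] [2,5] [3,8] [8,9] [10,12] [13,14] [13,18] [19,24] [21,25] [24,27] [25,29]
{[0,2]} hit by 2; {[3,4],[2,5],[3,8]} hit by 4; {[8,9]} hit by 9; {[10,12]} hit by 12; {[13,14],[13,18]} hit by 14; {[19,24],[21,25],[24,27]} hit by 24; {[25,29]} hit by 29.
Points: 2, 4, 9, 12, 14, 24, 29 (7 total).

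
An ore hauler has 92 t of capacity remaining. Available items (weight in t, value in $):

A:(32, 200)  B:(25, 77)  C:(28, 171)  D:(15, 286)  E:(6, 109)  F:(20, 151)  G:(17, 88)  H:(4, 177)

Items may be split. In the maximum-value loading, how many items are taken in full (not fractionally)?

5

Sort by value per unit weight and fill in that order.
Ratios (sorted): H 44.25, D 19.07, E 18.17, F 7.55, A 6.25, C 6.11, G 5.18, B 3.08
take H (4 @ 177); take D (15 @ 286); take E (6 @ 109); take F (20 @ 151); take A (32 @ 200); take 15/28 of C → 91.61. Capacity used 92/92.
5 item(s) taken whole; one partial (take 15/28 of C).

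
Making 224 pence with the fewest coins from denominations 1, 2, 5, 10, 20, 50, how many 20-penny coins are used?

1

Greedy: take as many of the largest coin as possible, then repeat with the remainder.
224 − 4×50→24 − 1×20→4 − 2×2→0
Count of 20: 1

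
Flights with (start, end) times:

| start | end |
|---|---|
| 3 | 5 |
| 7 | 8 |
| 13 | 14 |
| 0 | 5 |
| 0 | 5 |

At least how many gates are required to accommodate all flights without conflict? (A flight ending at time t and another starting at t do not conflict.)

3

Count concurrent intervals with a sweep; the peak is the room count.
starts: [0, 0, 3, 7, 13]
ends:   [5, 5, 5, 8, 14]
s0→1 s0→2 s3→3  — peak 3.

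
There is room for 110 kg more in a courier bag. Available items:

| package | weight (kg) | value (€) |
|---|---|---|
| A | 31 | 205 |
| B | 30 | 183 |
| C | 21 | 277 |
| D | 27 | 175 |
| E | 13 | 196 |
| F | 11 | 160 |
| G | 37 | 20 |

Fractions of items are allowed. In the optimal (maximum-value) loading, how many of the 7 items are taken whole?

Order: E (196/13=15.08) > F (160/11=14.55) > C (277/21=13.19) > A (205/31=6.61) > D (175/27=6.48) > B (183/30=6.10) > G (20/37=0.54)
Fill: take E (13 @ 196) → take F (11 @ 160) → take C (21 @ 277) → take A (31 @ 205) → take D (27 @ 175) → take 7/30 of B → 42.70; 110/110 used.
5 item(s) taken whole; one partial (take 7/30 of B).

5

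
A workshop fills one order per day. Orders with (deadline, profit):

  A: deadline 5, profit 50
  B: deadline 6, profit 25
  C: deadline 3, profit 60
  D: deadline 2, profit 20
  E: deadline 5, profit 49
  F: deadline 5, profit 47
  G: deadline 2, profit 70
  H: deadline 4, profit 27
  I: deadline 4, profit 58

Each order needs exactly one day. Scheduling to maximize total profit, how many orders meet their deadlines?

Sort by profit descending; place each in the latest free slot ≤ its deadline.
Profit order: G=70 C=60 I=58 A=50 E=49 F=47 H=27 B=25 D=20
Assign: G→slot 2, C→slot 3, I→slot 4, A→slot 5, E→slot 1, F skipped, H skipped, B→slot 6, D skipped.
Slots: [1:E] [2:G] [3:C] [4:I] [5:A] [6:B]
6 of 9 scheduled.

6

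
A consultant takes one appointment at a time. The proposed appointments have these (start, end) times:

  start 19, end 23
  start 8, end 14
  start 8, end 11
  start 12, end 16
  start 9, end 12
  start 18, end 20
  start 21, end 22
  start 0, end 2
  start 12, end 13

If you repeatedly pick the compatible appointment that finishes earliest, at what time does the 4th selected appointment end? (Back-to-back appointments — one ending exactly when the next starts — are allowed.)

Greedy by earliest finish: after sorting by end time, pick each interval compatible with the last pick.
By end time: (0,2), (8,11), (9,12), (12,13), (8,14), (12,16), (18,20), (21,22), (19,23).
Pick (0,2); next start ≥ 2 → (8,11); next start ≥ 11 → (12,13); next start ≥ 13 → (18,20); next start ≥ 20 → (21,22).
Selected: (0,2) (8,11) (12,13) (18,20) (21,22)

20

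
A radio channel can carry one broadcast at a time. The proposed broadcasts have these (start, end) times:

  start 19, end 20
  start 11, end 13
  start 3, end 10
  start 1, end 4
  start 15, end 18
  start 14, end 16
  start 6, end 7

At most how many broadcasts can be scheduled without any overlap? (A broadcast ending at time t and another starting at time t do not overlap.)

By end time: (1,4), (6,7), (3,10), (11,13), (14,16), (15,18), (19,20).
Pick (1,4); next start ≥ 4 → (6,7); next start ≥ 7 → (11,13); next start ≥ 13 → (14,16); next start ≥ 16 → (19,20).
Selected 5 broadcasts.

5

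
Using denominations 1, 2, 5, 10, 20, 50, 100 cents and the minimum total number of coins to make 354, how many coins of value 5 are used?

0

354 = 3×100 + 1×50 + 2×2
Count of 5: 0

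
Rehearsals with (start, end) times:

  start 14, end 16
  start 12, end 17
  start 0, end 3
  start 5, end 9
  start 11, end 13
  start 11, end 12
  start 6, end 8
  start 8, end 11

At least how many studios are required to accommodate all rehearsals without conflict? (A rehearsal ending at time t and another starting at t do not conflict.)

2

The answer is the maximum number of intervals overlapping at any instant.
starts: [0, 5, 6, 8, 11, 11, 12, 14]
ends:   [3, 8, 9, 11, 12, 13, 16, 17]
s0→1 e3→0 s5→1 s6→2  — peak 2.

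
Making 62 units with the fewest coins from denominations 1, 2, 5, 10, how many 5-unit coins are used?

0

Use the largest denomination that fits, subtract, and repeat.
62 = 6×10 + 1×2
Count of 5: 0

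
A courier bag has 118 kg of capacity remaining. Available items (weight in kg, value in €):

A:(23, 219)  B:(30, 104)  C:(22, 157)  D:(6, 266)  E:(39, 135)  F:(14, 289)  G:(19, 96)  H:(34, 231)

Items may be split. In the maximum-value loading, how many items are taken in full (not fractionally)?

6

Order: D (266/6=44.33) > F (289/14=20.64) > A (219/23=9.52) > C (157/22=7.14) > H (231/34=6.79) > G (96/19=5.05) > B (104/30=3.47) > E (135/39=3.46)
Fill: take D (6 @ 266) → take F (14 @ 289) → take A (23 @ 219) → take C (22 @ 157) → take H (34 @ 231) → take G (19 @ 96); 118/118 used.
6 item(s) taken whole.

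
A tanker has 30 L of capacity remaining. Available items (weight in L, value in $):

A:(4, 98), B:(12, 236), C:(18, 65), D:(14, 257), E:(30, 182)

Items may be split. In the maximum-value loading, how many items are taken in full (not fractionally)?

3

Sort by value per unit weight and fill in that order.
Order: A (98/4=24.50) > B (236/12=19.67) > D (257/14=18.36) > E (182/30=6.07) > C (65/18=3.61)
Fill: take A (4 @ 98) → take B (12 @ 236) → take D (14 @ 257); 30/30 used.
3 item(s) taken whole.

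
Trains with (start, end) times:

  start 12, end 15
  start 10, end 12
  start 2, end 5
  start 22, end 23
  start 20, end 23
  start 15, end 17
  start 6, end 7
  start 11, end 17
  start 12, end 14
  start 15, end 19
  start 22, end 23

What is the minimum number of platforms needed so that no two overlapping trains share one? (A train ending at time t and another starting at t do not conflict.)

Count concurrent intervals with a sweep; the peak is the room count.
starts: [2, 6, 10, 11, 12, 12, 15, 15, 20, 22, 22]
ends:   [5, 7, 12, 14, 15, 17, 17, 19, 23, 23, 23]
s2→1 e5→0 s6→1 e7→0 s10→1 s11→2 e12→1 s12→2 s12→3  — peak 3.

3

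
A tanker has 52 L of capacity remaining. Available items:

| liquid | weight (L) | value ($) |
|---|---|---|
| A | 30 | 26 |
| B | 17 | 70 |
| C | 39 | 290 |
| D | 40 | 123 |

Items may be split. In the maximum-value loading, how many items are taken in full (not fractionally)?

Order: C (290/39=7.44) > B (70/17=4.12) > D (123/40=3.08) > A (26/30=0.87)
Fill: take C (39 @ 290) → take 13/17 of B → 53.53; 52/52 used.
1 item(s) taken whole; one partial (take 13/17 of B).

1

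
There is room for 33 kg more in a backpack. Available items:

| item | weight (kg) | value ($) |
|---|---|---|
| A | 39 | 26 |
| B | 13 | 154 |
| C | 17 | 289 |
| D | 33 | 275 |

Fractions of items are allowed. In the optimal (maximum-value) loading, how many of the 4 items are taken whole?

2

Order: C (289/17=17.00) > B (154/13=11.85) > D (275/33=8.33) > A (26/39=0.67)
Fill: take C (17 @ 289) → take B (13 @ 154) → take 3/33 of D → 25.00; 33/33 used.
2 item(s) taken whole; one partial (take 3/33 of D).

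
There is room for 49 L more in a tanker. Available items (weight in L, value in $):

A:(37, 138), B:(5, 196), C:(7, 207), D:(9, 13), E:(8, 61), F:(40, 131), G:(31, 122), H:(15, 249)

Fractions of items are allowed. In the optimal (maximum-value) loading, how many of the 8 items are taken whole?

4

Sort by value per unit weight and fill in that order.
Order: B (196/5=39.20) > C (207/7=29.57) > H (249/15=16.60) > E (61/8=7.62) > G (122/31=3.94) > A (138/37=3.73) > F (131/40=3.27) > D (13/9=1.44)
Fill: take B (5 @ 196) → take C (7 @ 207) → take H (15 @ 249) → take E (8 @ 61) → take 14/31 of G → 55.10; 49/49 used.
4 item(s) taken whole; one partial (take 14/31 of G).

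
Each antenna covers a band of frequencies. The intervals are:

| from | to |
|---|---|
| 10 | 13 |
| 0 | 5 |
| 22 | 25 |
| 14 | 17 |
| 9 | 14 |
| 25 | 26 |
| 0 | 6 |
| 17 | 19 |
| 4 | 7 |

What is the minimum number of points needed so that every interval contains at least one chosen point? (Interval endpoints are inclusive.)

4

By right end: [0,5]  [0,6]  [4,7]  [10,13]  [9,14]  [14,17]  [17,19]  [22,25]  [25,26]
[0,5] uncovered → point at 5; [10,13] uncovered → point at 13; [14,17] uncovered → point at 17; [22,25] uncovered → point at 25.
Points: 5, 13, 17, 25 (4 total).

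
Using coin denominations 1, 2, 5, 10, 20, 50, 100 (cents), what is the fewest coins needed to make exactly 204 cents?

204 − 2×100→4 − 2×2→0
Total coins = 2 + 2 = 4

4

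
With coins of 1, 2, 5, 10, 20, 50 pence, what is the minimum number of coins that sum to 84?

5

84 − 1×50→34 − 1×20→14 − 1×10→4 − 2×2→0
Total coins = 1 + 1 + 1 + 2 = 5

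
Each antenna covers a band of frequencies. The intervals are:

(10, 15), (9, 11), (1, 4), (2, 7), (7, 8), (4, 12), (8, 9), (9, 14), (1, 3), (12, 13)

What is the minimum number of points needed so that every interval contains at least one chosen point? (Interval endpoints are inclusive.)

4

Process intervals by earliest right end; each time one isn't hit yet, stab at its right endpoint.
Sorted: [1,3] [1,4] [2,7] [7,8] [8,9] [9,11] [4,12] [12,13] [9,14] [10,15]
{[1,3],[1,4],[2,7]} hit by 3; {[7,8],[8,9]} hit by 8; {[9,11],[4,12]} hit by 11; {[12,13],[9,14],[10,15]} hit by 13.
Points: 3, 8, 11, 13 (4 total).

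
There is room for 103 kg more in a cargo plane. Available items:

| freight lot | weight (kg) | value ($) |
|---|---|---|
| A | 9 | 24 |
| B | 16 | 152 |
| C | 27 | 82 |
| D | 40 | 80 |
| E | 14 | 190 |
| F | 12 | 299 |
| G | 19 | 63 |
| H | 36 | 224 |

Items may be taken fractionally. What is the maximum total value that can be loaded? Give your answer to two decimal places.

Sort by value per unit weight and fill in that order.
Order: F (299/12=24.92) > E (190/14=13.57) > B (152/16=9.50) > H (224/36=6.22) > G (63/19=3.32) > C (82/27=3.04) > A (24/9=2.67) > D (80/40=2.00)
Fill: take F (12 @ 299) → take E (14 @ 190) → take B (16 @ 152) → take H (36 @ 224) → take G (19 @ 63) → take 6/27 of C → 18.22; 103/103 used.
Total value = 946.22

946.22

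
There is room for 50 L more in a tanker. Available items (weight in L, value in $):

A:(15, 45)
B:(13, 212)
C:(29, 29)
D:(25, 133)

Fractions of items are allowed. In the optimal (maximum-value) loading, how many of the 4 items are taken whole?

Ratios (sorted): B 16.31, D 5.32, A 3.00, C 1.00
take B (13 @ 212); take D (25 @ 133); take 12/15 of A → 36.00. Capacity used 50/50.
2 item(s) taken whole; one partial (take 12/15 of A).

2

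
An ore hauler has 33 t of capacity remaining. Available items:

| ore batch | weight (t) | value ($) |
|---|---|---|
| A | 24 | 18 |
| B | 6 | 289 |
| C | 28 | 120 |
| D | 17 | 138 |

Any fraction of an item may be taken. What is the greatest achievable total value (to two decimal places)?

Greedy by value/weight ratio, highest first.
Order: B (289/6=48.17) > D (138/17=8.12) > C (120/28=4.29) > A (18/24=0.75)
Fill: take B (6 @ 289) → take D (17 @ 138) → take 10/28 of C → 42.86; 33/33 used.
Total value = 469.86

469.86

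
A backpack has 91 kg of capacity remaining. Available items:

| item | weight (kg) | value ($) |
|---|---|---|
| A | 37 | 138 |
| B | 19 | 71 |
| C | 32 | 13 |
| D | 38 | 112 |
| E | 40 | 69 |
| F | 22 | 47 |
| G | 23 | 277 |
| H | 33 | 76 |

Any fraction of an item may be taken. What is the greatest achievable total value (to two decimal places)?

Sort by value per unit weight and fill in that order.
Ratios (sorted): G 12.04, B 3.74, A 3.73, D 2.95, H 2.30, F 2.14, E 1.73, C 0.41
take G (23 @ 277); take B (19 @ 71); take A (37 @ 138); take 12/38 of D → 35.37. Capacity used 91/91.
Total value = 521.37

521.37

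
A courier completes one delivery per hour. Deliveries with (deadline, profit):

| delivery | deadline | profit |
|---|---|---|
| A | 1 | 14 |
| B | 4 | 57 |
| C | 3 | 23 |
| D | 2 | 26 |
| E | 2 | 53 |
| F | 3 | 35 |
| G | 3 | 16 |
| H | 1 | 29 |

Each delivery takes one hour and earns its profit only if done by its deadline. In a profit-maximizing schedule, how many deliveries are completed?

4

Sort by profit descending; place each in the latest free slot ≤ its deadline.
By profit: B(d4,57), E(d2,53), F(d3,35), H(d1,29), D(d2,26), C(d3,23), G(d3,16), A(d1,14)
B→slot 4; E→slot 2; F→slot 3; H→slot 1; D skipped; C skipped; G skipped; A skipped.
4 of 8 scheduled.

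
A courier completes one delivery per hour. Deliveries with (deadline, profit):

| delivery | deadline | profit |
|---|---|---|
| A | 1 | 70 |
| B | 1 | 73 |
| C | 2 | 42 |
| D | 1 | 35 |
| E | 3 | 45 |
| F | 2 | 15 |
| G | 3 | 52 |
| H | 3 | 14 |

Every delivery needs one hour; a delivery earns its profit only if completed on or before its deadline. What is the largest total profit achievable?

170

By profit: B(d1,73), A(d1,70), G(d3,52), E(d3,45), C(d2,42), D(d1,35), F(d2,15), H(d3,14)
B→slot 1; A skipped; G→slot 3; E→slot 2; C skipped; D skipped; F skipped; H skipped.
Profit = 73 + 45 + 52 = 170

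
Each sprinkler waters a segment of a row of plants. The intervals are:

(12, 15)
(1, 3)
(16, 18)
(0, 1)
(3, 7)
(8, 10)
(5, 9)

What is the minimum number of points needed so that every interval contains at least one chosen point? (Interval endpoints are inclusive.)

By right end: [0,1]  [1,3]  [3,7]  [5,9]  [8,10]  [12,15]  [16,18]
[0,1] uncovered → point at 1; [3,7] uncovered → point at 7; [8,10] uncovered → point at 10; [12,15] uncovered → point at 15; [16,18] uncovered → point at 18.
Points: 1, 7, 10, 15, 18 (5 total).

5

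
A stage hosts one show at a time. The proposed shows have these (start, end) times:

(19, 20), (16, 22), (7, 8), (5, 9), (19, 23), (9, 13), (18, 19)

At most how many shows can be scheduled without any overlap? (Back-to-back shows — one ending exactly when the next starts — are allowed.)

Sorted by end: (7,8)  (5,9)  (9,13)  (18,19)  (19,20)  (16,22)  (19,23)
take (7,8); skip (5,9); take (9,13); take (18,19); take (19,20); skip (16,22).
Selected 4 shows.

4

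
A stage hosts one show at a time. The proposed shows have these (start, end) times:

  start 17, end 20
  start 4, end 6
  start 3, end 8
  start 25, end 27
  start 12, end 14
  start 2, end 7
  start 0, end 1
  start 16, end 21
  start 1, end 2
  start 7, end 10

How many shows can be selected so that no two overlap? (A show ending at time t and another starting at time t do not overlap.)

Order by finish time; keep every interval that doesn't clash with the previous kept one.
By end time: (0,1), (1,2), (4,6), (2,7), (3,8), (7,10), (12,14), (17,20), (16,21), (25,27).
Pick (0,1); next start ≥ 1 → (1,2); next start ≥ 2 → (4,6); next start ≥ 6 → (7,10); next start ≥ 10 → (12,14); next start ≥ 14 → (17,20); next start ≥ 20 → (25,27).
Selected 7 shows.

7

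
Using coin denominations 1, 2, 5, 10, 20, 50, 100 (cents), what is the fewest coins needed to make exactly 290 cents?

5

290 = 2×100 + 1×50 + 2×20
Total coins = 2 + 1 + 2 = 5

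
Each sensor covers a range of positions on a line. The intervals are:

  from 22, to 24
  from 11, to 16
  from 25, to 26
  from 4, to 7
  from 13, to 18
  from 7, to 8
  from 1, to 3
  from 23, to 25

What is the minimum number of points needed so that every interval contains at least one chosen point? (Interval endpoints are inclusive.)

5

Sort by right endpoint; whenever an interval is uncovered, place a point at its right end.
Sorted: [1,3] [4,7] [7,8] [11,16] [13,18] [22,24] [23,25] [25,26]
{[1,3]} hit by 3; {[4,7],[7,8]} hit by 7; {[11,16],[13,18]} hit by 16; {[22,24],[23,25]} hit by 24; {[25,26]} hit by 26.
Points: 3, 7, 16, 24, 26 (5 total).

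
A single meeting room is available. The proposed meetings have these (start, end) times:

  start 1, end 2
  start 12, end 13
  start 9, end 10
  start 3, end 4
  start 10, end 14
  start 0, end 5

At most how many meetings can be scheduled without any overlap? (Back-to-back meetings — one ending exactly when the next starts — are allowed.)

4

Sorted by end: (1,2)  (3,4)  (0,5)  (9,10)  (12,13)  (10,14)
take (1,2); take (3,4); take (9,10); take (12,13).
Selected 4 meetings.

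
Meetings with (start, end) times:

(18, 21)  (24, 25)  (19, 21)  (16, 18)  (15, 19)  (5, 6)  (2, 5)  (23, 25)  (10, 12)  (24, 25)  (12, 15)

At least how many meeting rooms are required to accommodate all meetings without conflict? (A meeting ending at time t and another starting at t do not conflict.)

The answer is the maximum number of intervals overlapping at any instant.
Events (time:±→running): 2:+→1 5:-→0 5:+→1 6:-→0 10:+→1 12:-→0 12:+→1 15:-→0 15:+→1 16:+→2 18:-→1 18:+→2 19:-→1 19:+→2 21:-→1 21:-→0 23:+→1 24:+→2 24:+→3 … peak 3.

3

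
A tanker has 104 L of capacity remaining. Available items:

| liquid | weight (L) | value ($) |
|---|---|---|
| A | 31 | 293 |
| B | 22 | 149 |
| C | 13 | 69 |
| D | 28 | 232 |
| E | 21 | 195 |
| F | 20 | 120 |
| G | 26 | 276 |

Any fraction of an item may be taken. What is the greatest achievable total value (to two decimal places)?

Greedy by value/weight ratio, highest first.
Order: G (276/26=10.62) > A (293/31=9.45) > E (195/21=9.29) > D (232/28=8.29) > B (149/22=6.77) > F (120/20=6.00) > C (69/13=5.31)
Fill: take G (26 @ 276) → take A (31 @ 293) → take E (21 @ 195) → take 26/28 of D → 215.43; 104/104 used.
Total value = 979.43

979.43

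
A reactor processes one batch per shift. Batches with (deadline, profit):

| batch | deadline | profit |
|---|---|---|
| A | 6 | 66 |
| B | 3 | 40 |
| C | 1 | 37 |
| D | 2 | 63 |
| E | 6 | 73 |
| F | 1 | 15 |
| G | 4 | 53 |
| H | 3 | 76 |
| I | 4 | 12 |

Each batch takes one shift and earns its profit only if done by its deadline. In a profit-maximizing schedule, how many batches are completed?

6

Take jobs in profit order; each goes to the latest open slot no later than its deadline.
By profit: H(d3,76), E(d6,73), A(d6,66), D(d2,63), G(d4,53), B(d3,40), C(d1,37), F(d1,15), I(d4,12)
H→slot 3; E→slot 6; A→slot 5; D→slot 2; G→slot 4; B→slot 1; C skipped; F skipped; I skipped.
6 of 9 scheduled.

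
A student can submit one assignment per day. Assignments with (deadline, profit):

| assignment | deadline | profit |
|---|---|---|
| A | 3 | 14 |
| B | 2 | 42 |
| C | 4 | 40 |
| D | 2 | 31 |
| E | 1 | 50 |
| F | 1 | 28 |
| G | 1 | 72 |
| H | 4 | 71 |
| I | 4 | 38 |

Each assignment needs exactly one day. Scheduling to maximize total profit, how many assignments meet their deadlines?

Sort by profit descending; place each in the latest free slot ≤ its deadline.
Profit order: G=72 H=71 E=50 B=42 C=40 I=38 D=31 F=28 A=14
Assign: G→slot 1, H→slot 4, E skipped, B→slot 2, C→slot 3, I skipped, D skipped, F skipped, A skipped.
Slots: [1:G] [2:B] [3:C] [4:H]
4 of 9 scheduled.

4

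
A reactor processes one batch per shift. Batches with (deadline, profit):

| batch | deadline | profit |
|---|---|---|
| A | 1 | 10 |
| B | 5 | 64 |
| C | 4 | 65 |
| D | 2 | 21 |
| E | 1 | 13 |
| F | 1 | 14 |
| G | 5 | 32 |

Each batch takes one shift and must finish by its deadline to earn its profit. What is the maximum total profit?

196

Profit order: C=65 B=64 G=32 D=21 F=14 E=13 A=10
Assign: C→slot 4, B→slot 5, G→slot 3, D→slot 2, F→slot 1, E skipped, A skipped.
Slots: [1:F] [2:D] [3:G] [4:C] [5:B]
Profit = 14 + 21 + 32 + 65 + 64 = 196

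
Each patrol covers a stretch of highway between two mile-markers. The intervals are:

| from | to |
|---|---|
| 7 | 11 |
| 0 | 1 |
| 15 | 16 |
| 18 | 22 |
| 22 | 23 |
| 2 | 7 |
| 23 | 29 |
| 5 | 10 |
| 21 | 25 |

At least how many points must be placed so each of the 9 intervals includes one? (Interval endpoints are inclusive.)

By right end: [0,1]  [2,7]  [5,10]  [7,11]  [15,16]  [18,22]  [22,23]  [21,25]  [23,29]
[0,1] uncovered → point at 1; [2,7] uncovered → point at 7; [15,16] uncovered → point at 16; [18,22] uncovered → point at 22; [23,29] uncovered → point at 29.
Points: 1, 7, 16, 22, 29 (5 total).

5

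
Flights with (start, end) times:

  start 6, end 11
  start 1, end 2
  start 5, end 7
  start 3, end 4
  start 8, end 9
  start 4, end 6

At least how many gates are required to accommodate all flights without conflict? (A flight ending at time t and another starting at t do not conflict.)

The answer is the maximum number of intervals overlapping at any instant.
starts: [1, 3, 4, 5, 6, 8]
ends:   [2, 4, 6, 7, 9, 11]
s1→1 e2→0 s3→1 e4→0 s4→1 s5→2  — peak 2.

2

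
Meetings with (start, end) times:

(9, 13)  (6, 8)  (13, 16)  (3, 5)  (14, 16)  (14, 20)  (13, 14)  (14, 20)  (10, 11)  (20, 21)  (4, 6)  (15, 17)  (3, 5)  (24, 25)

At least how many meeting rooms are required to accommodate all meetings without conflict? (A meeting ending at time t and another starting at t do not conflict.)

5

Count concurrent intervals with a sweep; the peak is the room count.
starts: [3, 3, 4, 6, 9, 10, 13, 13, 14, 14, 14, 15, 20, 24]
ends:   [5, 5, 6, 8, 11, 13, 14, 16, 16, 17, 20, 20, 21, 25]
s3→1 s3→2 s4→3 e5→2 e5→1 e6→0 s6→1 e8→0 s9→1 s10→2 e11→1 e13→0 s13→1 s13→2 e14→1 s14→2 s14→3 s14→4 s15→5  — peak 5.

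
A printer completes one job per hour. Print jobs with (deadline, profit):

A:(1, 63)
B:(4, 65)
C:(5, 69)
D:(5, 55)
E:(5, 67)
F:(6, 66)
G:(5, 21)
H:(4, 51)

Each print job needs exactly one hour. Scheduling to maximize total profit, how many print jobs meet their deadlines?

6

Profit order: C=69 E=67 F=66 B=65 A=63 D=55 H=51 G=21
Assign: C→slot 5, E→slot 4, F→slot 6, B→slot 3, A→slot 1, D→slot 2, H skipped, G skipped.
Slots: [1:A] [2:D] [3:B] [4:E] [5:C] [6:F]
6 of 8 scheduled.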